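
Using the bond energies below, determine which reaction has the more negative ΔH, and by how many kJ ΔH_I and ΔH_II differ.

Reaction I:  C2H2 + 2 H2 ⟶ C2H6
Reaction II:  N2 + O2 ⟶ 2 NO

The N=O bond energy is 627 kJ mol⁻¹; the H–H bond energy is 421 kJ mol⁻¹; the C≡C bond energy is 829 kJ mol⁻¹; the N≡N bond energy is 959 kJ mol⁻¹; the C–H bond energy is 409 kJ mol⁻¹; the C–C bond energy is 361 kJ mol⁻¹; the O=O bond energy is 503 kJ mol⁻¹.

Reaction I:
  Bonds broken (reactants):
    C≡C: 1 × 829 = 829
    C–H: 2 × 409 = 818
    H–H: 2 × 421 = 842
    Σ(broken) = 2489 kJ
  Bonds formed (products):
    C–C: 1 × 361 = 361
    C–H: 6 × 409 = 2454
    Σ(formed) = 2815 kJ
  ΔH_I = 2489 − 2815 = −326 kJ
Reaction II:
  Bonds broken (reactants):
    N≡N: 1 × 959 = 959
    O=O: 1 × 503 = 503
    Σ(broken) = 1462 kJ
  Bonds formed (products):
    N=O: 2 × 627 = 1254
    Σ(formed) = 1254 kJ
  ΔH_II = 1462 − 1254 = +208 kJ
ΔH_I − ΔH_II = −534 kJ, so reaction I has the more negative ΔH; |ΔH_I − ΔH_II| = 534 kJ.

Reaction I, by 534 kJ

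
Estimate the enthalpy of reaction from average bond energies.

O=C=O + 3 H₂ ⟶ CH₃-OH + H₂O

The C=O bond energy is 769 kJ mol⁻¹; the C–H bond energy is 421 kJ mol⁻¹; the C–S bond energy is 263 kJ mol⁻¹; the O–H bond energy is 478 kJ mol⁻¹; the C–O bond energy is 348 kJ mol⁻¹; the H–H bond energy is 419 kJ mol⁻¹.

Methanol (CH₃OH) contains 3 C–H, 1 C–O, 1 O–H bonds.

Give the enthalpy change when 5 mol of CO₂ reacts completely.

ΔH = −1250 kJ

Bonds broken (reactants):
  C=O: 2 × 769 = 1538
  H–H: 3 × 419 = 1257
  Σ(broken) = 2795 kJ
Bonds formed (products):
  C–H: 3 × 421 = 1263
  C–O: 1 × 348 = 348
  O–H: 3 × 478 = 1434
  Σ(formed) = 3045 kJ
ΔH = Σ(broken) − Σ(formed) = 2795 − 3045 = −250 kJ
For 5× the reaction as written: 5 × (−250) = −1250 kJ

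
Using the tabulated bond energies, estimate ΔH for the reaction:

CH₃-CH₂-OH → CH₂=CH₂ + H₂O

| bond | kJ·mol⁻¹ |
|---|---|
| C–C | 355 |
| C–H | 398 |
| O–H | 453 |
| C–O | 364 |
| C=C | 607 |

Bonds broken (reactants):
  C–C: 1 × 355 = 355
  C–H: 5 × 398 = 1990
  C–O: 1 × 364 = 364
  O–H: 1 × 453 = 453
  Σ(broken) = 3162 kJ
Bonds formed (products):
  C–H: 4 × 398 = 1592
  C=C: 1 × 607 = 607
  O–H: 2 × 453 = 906
  Σ(formed) = 3105 kJ
ΔH = Σ(broken) − Σ(formed) = 3162 − 3105 = +57 kJ

ΔH ≈ +57 kJ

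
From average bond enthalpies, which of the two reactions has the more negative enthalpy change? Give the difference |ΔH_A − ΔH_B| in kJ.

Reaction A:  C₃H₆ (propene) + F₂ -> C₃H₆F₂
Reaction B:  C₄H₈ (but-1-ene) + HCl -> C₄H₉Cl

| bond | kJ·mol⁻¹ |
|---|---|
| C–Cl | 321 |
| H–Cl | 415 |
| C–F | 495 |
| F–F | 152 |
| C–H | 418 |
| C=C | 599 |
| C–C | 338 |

Reaction A:
  Bonds broken (reactants):
    C–C: 1 × 338 = 338
    C–H: 6 × 418 = 2508
    C=C: 1 × 599 = 599
    F–F: 1 × 152 = 152
    Σ(broken) = 3597 kJ
  Bonds formed (products):
    C–C: 2 × 338 = 676
    C–F: 2 × 495 = 990
    C–H: 6 × 418 = 2508
    Σ(formed) = 4174 kJ
  ΔH_A = 3597 − 4174 = −577 kJ
Reaction B:
  Bonds broken (reactants):
    C–C: 2 × 338 = 676
    C–H: 8 × 418 = 3344
    C=C: 1 × 599 = 599
    H–Cl: 1 × 415 = 415
    Σ(broken) = 5034 kJ
  Bonds formed (products):
    C–C: 3 × 338 = 1014
    C–Cl: 1 × 321 = 321
    C–H: 9 × 418 = 3762
    Σ(formed) = 5097 kJ
  ΔH_B = 5034 − 5097 = −63 kJ
ΔH_A − ΔH_B = −514 kJ, so reaction A has the more negative ΔH; |ΔH_A − ΔH_B| = 514 kJ.

Reaction A, by 514 kJ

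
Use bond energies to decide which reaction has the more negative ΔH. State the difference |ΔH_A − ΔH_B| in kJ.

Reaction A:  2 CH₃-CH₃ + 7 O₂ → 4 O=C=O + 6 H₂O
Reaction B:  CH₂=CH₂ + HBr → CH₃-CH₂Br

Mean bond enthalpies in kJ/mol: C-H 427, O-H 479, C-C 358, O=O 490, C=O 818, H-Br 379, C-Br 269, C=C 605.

Reaction A:
  Bonds broken (reactants):
    C-C: 2 × 358 = 716
    C-H: 12 × 427 = 5124
    O=O: 7 × 490 = 3430
    Σ(broken) = 9270 kJ
  Bonds formed (products):
    C=O: 8 × 818 = 6544
    O-H: 12 × 479 = 5748
    Σ(formed) = 12292 kJ
  ΔH_A = 9270 − 12292 = −3022 kJ
Reaction B:
  Bonds broken (reactants):
    C-H: 4 × 427 = 1708
    C=C: 1 × 605 = 605
    H-Br: 1 × 379 = 379
    Σ(broken) = 2692 kJ
  Bonds formed (products):
    C-Br: 1 × 269 = 269
    C-C: 1 × 358 = 358
    C-H: 5 × 427 = 2135
    Σ(formed) = 2762 kJ
  ΔH_B = 2692 − 2762 = −70 kJ
ΔH_A − ΔH_B = −2952 kJ, so reaction A has the more negative ΔH; |ΔH_A − ΔH_B| = 2952 kJ.

Reaction A, by 2952 kJ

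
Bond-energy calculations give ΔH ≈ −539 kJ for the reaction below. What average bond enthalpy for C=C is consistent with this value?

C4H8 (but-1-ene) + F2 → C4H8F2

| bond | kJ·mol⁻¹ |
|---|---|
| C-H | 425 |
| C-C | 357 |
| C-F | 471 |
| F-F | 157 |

D(C=C) ≈ 603 kJ/mol

Let D be the C=C bond energy.
Σ(broken) = 2×357 + 8×425 + 1×D + 1×157 = 4271 + D
Σ(formed) = 3×357 + 2×471 + 8×425 = 5413
ΔH = Σ(broken) − Σ(formed) = (4271 + D) − (5413) = −1142 + D
Setting this equal to −539 kJ gives D = 603 kJ/mol.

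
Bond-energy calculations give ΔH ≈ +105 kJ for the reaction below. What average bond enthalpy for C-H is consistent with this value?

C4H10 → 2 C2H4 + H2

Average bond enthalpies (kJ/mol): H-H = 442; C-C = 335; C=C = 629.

D(C-H) ≈ 400 kJ/mol

Let D be the C-H bond energy.
Σ(broken) = 3×335 + 10×D = 1005 + 10D
Σ(formed) = 8×D + 2×629 + 1×442 = 1700 + 8D
ΔH = Σ(broken) − Σ(formed) = (1005 + 10D) − (1700 + 8D) = −695 + 2D
Setting this equal to +105 kJ gives 2D = 800, so D = 400 kJ/mol.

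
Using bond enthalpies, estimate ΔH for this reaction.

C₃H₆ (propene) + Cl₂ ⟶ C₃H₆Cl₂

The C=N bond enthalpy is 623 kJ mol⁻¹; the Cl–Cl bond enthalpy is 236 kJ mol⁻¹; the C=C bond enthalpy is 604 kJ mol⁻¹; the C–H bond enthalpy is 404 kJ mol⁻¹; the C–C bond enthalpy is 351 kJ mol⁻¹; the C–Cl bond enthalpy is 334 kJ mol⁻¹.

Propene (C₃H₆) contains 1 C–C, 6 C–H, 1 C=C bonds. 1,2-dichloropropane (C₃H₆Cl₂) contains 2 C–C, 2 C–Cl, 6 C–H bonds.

ΔH ≈ −179 kJ

Bonds broken (reactants):
  C–C: 1 × 351 = 351
  C–H: 6 × 404 = 2424
  C=C: 1 × 604 = 604
  Cl–Cl: 1 × 236 = 236
  Σ(broken) = 3615 kJ
Bonds formed (products):
  C–C: 2 × 351 = 702
  C–Cl: 2 × 334 = 668
  C–H: 6 × 404 = 2424
  Σ(formed) = 3794 kJ
ΔH = Σ(broken) − Σ(formed) = 3615 − 3794 = −179 kJ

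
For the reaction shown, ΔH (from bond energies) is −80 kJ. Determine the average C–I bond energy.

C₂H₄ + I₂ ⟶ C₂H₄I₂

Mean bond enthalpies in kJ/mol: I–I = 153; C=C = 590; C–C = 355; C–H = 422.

D(C–I) ≈ 234 kJ/mol

Let D be the C–I bond energy.
Σ(broken) = 4×422 + 1×590 + 1×153 = 2431
Σ(formed) = 1×355 + 4×422 + 2×D = 2043 + 2D
ΔH = Σ(broken) − Σ(formed) = (2431) − (2043 + 2D) = +388 − 2D
Setting this equal to −80 kJ gives 2D = 468, so D = 234 kJ/mol.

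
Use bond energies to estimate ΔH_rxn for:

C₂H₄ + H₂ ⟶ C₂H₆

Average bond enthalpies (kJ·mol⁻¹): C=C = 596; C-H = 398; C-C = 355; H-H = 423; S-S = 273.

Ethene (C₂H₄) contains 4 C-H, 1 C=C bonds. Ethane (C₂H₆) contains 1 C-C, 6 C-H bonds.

Bonds broken (reactants):
  C-H: 4 × 398 = 1592
  C=C: 1 × 596 = 596
  H-H: 1 × 423 = 423
  Σ(broken) = 2611 kJ
Bonds formed (products):
  C-C: 1 × 355 = 355
  C-H: 6 × 398 = 2388
  Σ(formed) = 2743 kJ
ΔH = Σ(broken) − Σ(formed) = 2611 − 2743 = −132 kJ

ΔH ≈ −132 kJ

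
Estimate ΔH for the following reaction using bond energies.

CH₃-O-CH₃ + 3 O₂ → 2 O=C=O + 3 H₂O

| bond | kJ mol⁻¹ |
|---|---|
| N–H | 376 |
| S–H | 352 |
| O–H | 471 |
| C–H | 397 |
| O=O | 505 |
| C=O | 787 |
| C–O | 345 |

ΔH ≈ −1387 kJ

Bonds broken (reactants):
  C–H: 6 × 397 = 2382
  C–O: 2 × 345 = 690
  O=O: 3 × 505 = 1515
  Σ(broken) = 4587 kJ
Bonds formed (products):
  C=O: 4 × 787 = 3148
  O–H: 6 × 471 = 2826
  Σ(formed) = 5974 kJ
ΔH = Σ(broken) − Σ(formed) = 4587 − 5974 = −1387 kJ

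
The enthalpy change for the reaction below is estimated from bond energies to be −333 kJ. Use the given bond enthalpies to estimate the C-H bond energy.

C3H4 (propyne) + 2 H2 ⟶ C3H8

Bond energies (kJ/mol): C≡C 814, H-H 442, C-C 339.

Let D be the C-H bond energy.
Σ(broken) = 1×814 + 1×339 + 4×D + 2×442 = 2037 + 4D
Σ(formed) = 2×339 + 8×D = 678 + 8D
ΔH = Σ(broken) − Σ(formed) = (2037 + 4D) − (678 + 8D) = +1359 − 4D
Setting this equal to −333 kJ gives 4D = 1692, so D = 423 kJ/mol.

D(C-H) ≈ 423 kJ/mol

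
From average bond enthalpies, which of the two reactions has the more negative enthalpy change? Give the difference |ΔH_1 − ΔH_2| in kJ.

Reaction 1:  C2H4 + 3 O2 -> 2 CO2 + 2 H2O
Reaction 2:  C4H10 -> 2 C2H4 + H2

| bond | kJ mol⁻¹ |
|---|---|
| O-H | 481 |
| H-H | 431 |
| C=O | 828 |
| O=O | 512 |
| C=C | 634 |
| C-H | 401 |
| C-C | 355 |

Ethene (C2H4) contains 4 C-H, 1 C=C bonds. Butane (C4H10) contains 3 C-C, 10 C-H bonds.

Reaction 1:
  Bonds broken (reactants):
    C-H: 4 × 401 = 1604
    C=C: 1 × 634 = 634
    O=O: 3 × 512 = 1536
    Σ(broken) = 3774 kJ
  Bonds formed (products):
    C=O: 4 × 828 = 3312
    O-H: 4 × 481 = 1924
    Σ(formed) = 5236 kJ
  ΔH_1 = 3774 − 5236 = −1462 kJ
Reaction 2:
  Bonds broken (reactants):
    C-C: 3 × 355 = 1065
    C-H: 10 × 401 = 4010
    Σ(broken) = 5075 kJ
  Bonds formed (products):
    C-H: 8 × 401 = 3208
    C=C: 2 × 634 = 1268
    H-H: 1 × 431 = 431
    Σ(formed) = 4907 kJ
  ΔH_2 = 5075 − 4907 = +168 kJ
ΔH_1 − ΔH_2 = −1630 kJ, so reaction 1 has the more negative ΔH; |ΔH_1 − ΔH_2| = 1630 kJ.

Reaction 1, by 1630 kJ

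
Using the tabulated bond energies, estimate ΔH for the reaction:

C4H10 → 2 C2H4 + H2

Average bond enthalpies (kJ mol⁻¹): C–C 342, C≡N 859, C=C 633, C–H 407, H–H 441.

Bonds broken (reactants):
  C–C: 3 × 342 = 1026
  C–H: 10 × 407 = 4070
  Σ(broken) = 5096 kJ
Bonds formed (products):
  C–H: 8 × 407 = 3256
  C=C: 2 × 633 = 1266
  H–H: 1 × 441 = 441
  Σ(formed) = 4963 kJ
ΔH = Σ(broken) − Σ(formed) = 5096 − 4963 = +133 kJ

ΔH ≈ +133 kJ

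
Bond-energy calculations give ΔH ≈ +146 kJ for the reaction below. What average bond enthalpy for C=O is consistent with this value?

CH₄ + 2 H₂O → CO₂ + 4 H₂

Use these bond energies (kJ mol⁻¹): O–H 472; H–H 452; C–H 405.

Let D be the C=O bond energy.
Σ(broken) = 4×405 + 4×472 = 3508
Σ(formed) = 2×D + 4×452 = 1808 + 2D
ΔH = Σ(broken) − Σ(formed) = (3508) − (1808 + 2D) = +1700 − 2D
Setting this equal to +146 kJ gives 2D = 1554, so D = 777 kJ/mol.

D(C=O) ≈ 777 kJ/mol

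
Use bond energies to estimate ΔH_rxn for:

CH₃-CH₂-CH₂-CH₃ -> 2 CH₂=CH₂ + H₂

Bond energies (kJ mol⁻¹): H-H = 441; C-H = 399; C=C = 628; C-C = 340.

ΔH ≈ +121 kJ

Bonds broken (reactants):
  C-C: 3 × 340 = 1020
  C-H: 10 × 399 = 3990
  Σ(broken) = 5010 kJ
Bonds formed (products):
  C-H: 8 × 399 = 3192
  C=C: 2 × 628 = 1256
  H-H: 1 × 441 = 441
  Σ(formed) = 4889 kJ
ΔH = Σ(broken) − Σ(formed) = 5010 − 4889 = +121 kJ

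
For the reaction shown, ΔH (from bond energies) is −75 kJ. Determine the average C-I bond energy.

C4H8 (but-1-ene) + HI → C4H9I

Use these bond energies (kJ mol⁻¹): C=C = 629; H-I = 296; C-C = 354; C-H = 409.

Let D be the C-I bond energy.
Σ(broken) = 2×354 + 8×409 + 1×629 + 1×296 = 4905
Σ(formed) = 3×354 + 9×409 + 1×D = 4743 + D
ΔH = Σ(broken) − Σ(formed) = (4905) − (4743 + D) = +162 − D
Setting this equal to −75 kJ gives D = 237 kJ/mol.

D(C-I) ≈ 237 kJ/mol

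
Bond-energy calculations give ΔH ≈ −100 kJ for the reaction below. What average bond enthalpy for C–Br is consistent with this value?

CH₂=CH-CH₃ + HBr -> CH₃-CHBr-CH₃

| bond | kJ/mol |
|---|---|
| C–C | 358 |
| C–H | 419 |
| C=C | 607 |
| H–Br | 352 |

D(C–Br) ≈ 282 kJ/mol

Let D be the C–Br bond energy.
Σ(broken) = 1×358 + 6×419 + 1×607 + 1×352 = 3831
Σ(formed) = 1×D + 2×358 + 7×419 = 3649 + D
ΔH = Σ(broken) − Σ(formed) = (3831) − (3649 + D) = +182 − D
Setting this equal to −100 kJ gives D = 282 kJ/mol.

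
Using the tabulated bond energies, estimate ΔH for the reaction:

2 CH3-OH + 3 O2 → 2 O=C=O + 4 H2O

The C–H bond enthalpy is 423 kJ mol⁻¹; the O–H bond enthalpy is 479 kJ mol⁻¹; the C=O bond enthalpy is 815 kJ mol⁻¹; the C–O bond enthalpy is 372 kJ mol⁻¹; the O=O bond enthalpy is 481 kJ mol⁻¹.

ΔH ≈ −1409 kJ

Bonds broken (reactants):
  C–H: 6 × 423 = 2538
  C–O: 2 × 372 = 744
  O–H: 2 × 479 = 958
  O=O: 3 × 481 = 1443
  Σ(broken) = 5683 kJ
Bonds formed (products):
  C=O: 4 × 815 = 3260
  O–H: 8 × 479 = 3832
  Σ(formed) = 7092 kJ
ΔH = Σ(broken) − Σ(formed) = 5683 − 7092 = −1409 kJ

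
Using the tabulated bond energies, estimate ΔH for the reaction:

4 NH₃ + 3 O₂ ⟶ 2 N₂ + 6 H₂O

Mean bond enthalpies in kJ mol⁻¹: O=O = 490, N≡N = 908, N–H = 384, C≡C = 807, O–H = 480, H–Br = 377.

Bonds broken (reactants):
  N–H: 12 × 384 = 4608
  O=O: 3 × 490 = 1470
  Σ(broken) = 6078 kJ
Bonds formed (products):
  N≡N: 2 × 908 = 1816
  O–H: 12 × 480 = 5760
  Σ(formed) = 7576 kJ
ΔH = Σ(broken) − Σ(formed) = 6078 − 7576 = −1498 kJ

ΔH ≈ −1498 kJ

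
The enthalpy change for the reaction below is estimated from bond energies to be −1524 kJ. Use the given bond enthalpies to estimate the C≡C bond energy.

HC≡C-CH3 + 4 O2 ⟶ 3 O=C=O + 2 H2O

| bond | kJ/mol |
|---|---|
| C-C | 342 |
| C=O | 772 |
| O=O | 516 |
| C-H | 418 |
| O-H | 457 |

Let D be the C≡C bond energy.
Σ(broken) = 1×D + 1×342 + 4×418 + 4×516 = 4078 + D
Σ(formed) = 6×772 + 4×457 = 6460
ΔH = Σ(broken) − Σ(formed) = (4078 + D) − (6460) = −2382 + D
Setting this equal to −1524 kJ gives D = 858 kJ/mol.

D(C≡C) ≈ 858 kJ/mol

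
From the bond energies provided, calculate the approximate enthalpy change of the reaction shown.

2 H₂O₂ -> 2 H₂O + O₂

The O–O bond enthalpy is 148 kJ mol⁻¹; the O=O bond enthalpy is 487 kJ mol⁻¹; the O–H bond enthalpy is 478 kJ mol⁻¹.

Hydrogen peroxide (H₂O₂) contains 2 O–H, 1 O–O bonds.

ΔH ≈ −191 kJ

Bonds broken (reactants):
  O–H: 4 × 478 = 1912
  O–O: 2 × 148 = 296
  Σ(broken) = 2208 kJ
Bonds formed (products):
  O–H: 4 × 478 = 1912
  O=O: 1 × 487 = 487
  Σ(formed) = 2399 kJ
ΔH = Σ(broken) − Σ(formed) = 2208 − 2399 = −191 kJ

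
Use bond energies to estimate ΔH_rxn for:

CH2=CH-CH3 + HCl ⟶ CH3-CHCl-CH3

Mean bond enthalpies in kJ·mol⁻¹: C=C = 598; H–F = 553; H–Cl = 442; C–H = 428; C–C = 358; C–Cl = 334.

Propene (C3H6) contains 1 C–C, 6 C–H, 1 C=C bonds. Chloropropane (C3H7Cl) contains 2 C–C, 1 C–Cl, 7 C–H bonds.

ΔH ≈ −80 kJ

Bonds broken (reactants):
  C–C: 1 × 358 = 358
  C–H: 6 × 428 = 2568
  C=C: 1 × 598 = 598
  H–Cl: 1 × 442 = 442
  Σ(broken) = 3966 kJ
Bonds formed (products):
  C–C: 2 × 358 = 716
  C–Cl: 1 × 334 = 334
  C–H: 7 × 428 = 2996
  Σ(formed) = 4046 kJ
ΔH = Σ(broken) − Σ(formed) = 3966 − 4046 = −80 kJ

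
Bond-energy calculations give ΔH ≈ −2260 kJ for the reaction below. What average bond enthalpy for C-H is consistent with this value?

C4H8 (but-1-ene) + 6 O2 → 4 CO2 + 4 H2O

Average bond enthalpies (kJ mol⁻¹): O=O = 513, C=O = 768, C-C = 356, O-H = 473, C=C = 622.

Let D be the C-H bond energy.
Σ(broken) = 2×356 + 8×D + 1×622 + 6×513 = 4412 + 8D
Σ(formed) = 8×768 + 8×473 = 9928
ΔH = Σ(broken) − Σ(formed) = (4412 + 8D) − (9928) = −5516 + 8D
Setting this equal to −2260 kJ gives 8D = 3256, so D = 407 kJ/mol.

D(C-H) ≈ 407 kJ/mol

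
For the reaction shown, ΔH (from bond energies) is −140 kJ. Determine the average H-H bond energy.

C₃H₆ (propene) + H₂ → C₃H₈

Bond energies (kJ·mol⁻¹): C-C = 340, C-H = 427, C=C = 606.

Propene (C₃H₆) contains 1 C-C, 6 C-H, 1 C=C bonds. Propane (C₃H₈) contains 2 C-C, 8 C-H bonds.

D(H-H) ≈ 448 kJ/mol

Let D be the H-H bond energy.
Σ(broken) = 1×340 + 6×427 + 1×606 + 1×D = 3508 + D
Σ(formed) = 2×340 + 8×427 = 4096
ΔH = Σ(broken) − Σ(formed) = (3508 + D) − (4096) = −588 + D
Setting this equal to −140 kJ gives D = 448 kJ/mol.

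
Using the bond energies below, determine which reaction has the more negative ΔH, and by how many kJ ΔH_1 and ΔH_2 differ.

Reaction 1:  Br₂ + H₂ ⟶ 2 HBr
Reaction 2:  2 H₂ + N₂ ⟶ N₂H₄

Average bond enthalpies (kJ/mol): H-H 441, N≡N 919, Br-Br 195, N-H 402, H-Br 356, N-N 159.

Reaction 1, by 110 kJ

Reaction 1:
  Bonds broken (reactants):
    Br-Br: 1 × 195 = 195
    H-H: 1 × 441 = 441
    Σ(broken) = 636 kJ
  Bonds formed (products):
    H-Br: 2 × 356 = 712
    Σ(formed) = 712 kJ
  ΔH_1 = 636 − 712 = −76 kJ
Reaction 2:
  Bonds broken (reactants):
    H-H: 2 × 441 = 882
    N≡N: 1 × 919 = 919
    Σ(broken) = 1801 kJ
  Bonds formed (products):
    N-H: 4 × 402 = 1608
    N-N: 1 × 159 = 159
    Σ(formed) = 1767 kJ
  ΔH_2 = 1801 − 1767 = +34 kJ
ΔH_1 − ΔH_2 = −110 kJ, so reaction 1 has the more negative ΔH; |ΔH_1 − ΔH_2| = 110 kJ.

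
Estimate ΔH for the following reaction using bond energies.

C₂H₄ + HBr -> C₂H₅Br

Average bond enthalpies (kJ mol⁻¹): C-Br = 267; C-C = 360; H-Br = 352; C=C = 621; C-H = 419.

Bonds broken (reactants):
  C-H: 4 × 419 = 1676
  C=C: 1 × 621 = 621
  H-Br: 1 × 352 = 352
  Σ(broken) = 2649 kJ
Bonds formed (products):
  C-Br: 1 × 267 = 267
  C-C: 1 × 360 = 360
  C-H: 5 × 419 = 2095
  Σ(formed) = 2722 kJ
ΔH = Σ(broken) − Σ(formed) = 2649 − 2722 = −73 kJ

ΔH ≈ −73 kJ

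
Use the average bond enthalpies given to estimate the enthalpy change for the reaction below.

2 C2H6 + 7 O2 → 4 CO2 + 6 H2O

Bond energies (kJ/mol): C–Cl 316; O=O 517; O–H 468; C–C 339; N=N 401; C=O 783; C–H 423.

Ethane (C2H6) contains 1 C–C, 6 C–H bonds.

ΔH ≈ −2507 kJ

Bonds broken (reactants):
  C–C: 2 × 339 = 678
  C–H: 12 × 423 = 5076
  O=O: 7 × 517 = 3619
  Σ(broken) = 9373 kJ
Bonds formed (products):
  C=O: 8 × 783 = 6264
  O–H: 12 × 468 = 5616
  Σ(formed) = 11880 kJ
ΔH = Σ(broken) − Σ(formed) = 9373 − 11880 = −2507 kJ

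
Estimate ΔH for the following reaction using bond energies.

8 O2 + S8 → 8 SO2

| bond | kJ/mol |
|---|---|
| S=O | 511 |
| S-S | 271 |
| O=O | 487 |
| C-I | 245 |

ΔH ≈ −2112 kJ

Bonds broken (reactants):
  O=O: 8 × 487 = 3896
  S-S: 8 × 271 = 2168
  Σ(broken) = 6064 kJ
Bonds formed (products):
  S=O: 16 × 511 = 8176
  Σ(formed) = 8176 kJ
ΔH = Σ(broken) − Σ(formed) = 6064 − 8176 = −2112 kJ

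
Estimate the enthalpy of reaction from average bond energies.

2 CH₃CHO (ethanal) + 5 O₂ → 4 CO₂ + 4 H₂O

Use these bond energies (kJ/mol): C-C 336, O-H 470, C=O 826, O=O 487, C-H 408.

ΔH ≈ −2345 kJ

Bonds broken (reactants):
  C-C: 2 × 336 = 672
  C-H: 8 × 408 = 3264
  C=O: 2 × 826 = 1652
  O=O: 5 × 487 = 2435
  Σ(broken) = 8023 kJ
Bonds formed (products):
  C=O: 8 × 826 = 6608
  O-H: 8 × 470 = 3760
  Σ(formed) = 10368 kJ
ΔH = Σ(broken) − Σ(formed) = 8023 − 10368 = −2345 kJ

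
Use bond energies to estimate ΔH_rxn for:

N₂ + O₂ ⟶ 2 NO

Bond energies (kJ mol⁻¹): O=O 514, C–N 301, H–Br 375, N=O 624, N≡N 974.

ΔH ≈ +240 kJ

Bonds broken (reactants):
  N≡N: 1 × 974 = 974
  O=O: 1 × 514 = 514
  Σ(broken) = 1488 kJ
Bonds formed (products):
  N=O: 2 × 624 = 1248
  Σ(formed) = 1248 kJ
ΔH = Σ(broken) − Σ(formed) = 1488 − 1248 = +240 kJ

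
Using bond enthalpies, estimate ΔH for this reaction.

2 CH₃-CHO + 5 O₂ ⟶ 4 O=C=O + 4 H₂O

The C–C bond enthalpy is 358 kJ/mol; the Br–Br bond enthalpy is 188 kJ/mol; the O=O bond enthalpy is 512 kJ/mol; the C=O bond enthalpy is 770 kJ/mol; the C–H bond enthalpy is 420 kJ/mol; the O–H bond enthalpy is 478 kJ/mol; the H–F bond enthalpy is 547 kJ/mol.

Bonds broken (reactants):
  C–C: 2 × 358 = 716
  C–H: 8 × 420 = 3360
  C=O: 2 × 770 = 1540
  O=O: 5 × 512 = 2560
  Σ(broken) = 8176 kJ
Bonds formed (products):
  C=O: 8 × 770 = 6160
  O–H: 8 × 478 = 3824
  Σ(formed) = 9984 kJ
ΔH = Σ(broken) − Σ(formed) = 8176 − 9984 = −1808 kJ

ΔH ≈ −1808 kJ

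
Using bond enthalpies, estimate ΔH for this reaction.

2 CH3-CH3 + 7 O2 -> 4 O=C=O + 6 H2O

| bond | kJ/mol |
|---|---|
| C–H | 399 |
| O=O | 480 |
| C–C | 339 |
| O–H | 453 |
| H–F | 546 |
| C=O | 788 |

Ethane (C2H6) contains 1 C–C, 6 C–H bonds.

ΔH ≈ −2914 kJ

Bonds broken (reactants):
  C–C: 2 × 339 = 678
  C–H: 12 × 399 = 4788
  O=O: 7 × 480 = 3360
  Σ(broken) = 8826 kJ
Bonds formed (products):
  C=O: 8 × 788 = 6304
  O–H: 12 × 453 = 5436
  Σ(formed) = 11740 kJ
ΔH = Σ(broken) − Σ(formed) = 8826 − 11740 = −2914 kJ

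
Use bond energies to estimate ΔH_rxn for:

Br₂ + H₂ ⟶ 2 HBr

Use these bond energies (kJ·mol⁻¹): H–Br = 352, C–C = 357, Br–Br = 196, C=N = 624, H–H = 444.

ΔH ≈ −64 kJ

Bonds broken (reactants):
  Br–Br: 1 × 196 = 196
  H–H: 1 × 444 = 444
  Σ(broken) = 640 kJ
Bonds formed (products):
  H–Br: 2 × 352 = 704
  Σ(formed) = 704 kJ
ΔH = Σ(broken) − Σ(formed) = 640 − 704 = −64 kJ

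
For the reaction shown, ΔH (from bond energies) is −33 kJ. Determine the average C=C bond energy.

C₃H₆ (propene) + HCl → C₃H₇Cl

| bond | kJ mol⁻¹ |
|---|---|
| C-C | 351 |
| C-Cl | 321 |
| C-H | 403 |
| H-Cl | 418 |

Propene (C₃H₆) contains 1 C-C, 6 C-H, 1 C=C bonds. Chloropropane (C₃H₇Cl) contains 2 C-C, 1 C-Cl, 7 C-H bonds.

Let D be the C=C bond energy.
Σ(broken) = 1×351 + 6×403 + 1×D + 1×418 = 3187 + D
Σ(formed) = 2×351 + 1×321 + 7×403 = 3844
ΔH = Σ(broken) − Σ(formed) = (3187 + D) − (3844) = −657 + D
Setting this equal to −33 kJ gives D = 624 kJ/mol.

D(C=C) ≈ 624 kJ/mol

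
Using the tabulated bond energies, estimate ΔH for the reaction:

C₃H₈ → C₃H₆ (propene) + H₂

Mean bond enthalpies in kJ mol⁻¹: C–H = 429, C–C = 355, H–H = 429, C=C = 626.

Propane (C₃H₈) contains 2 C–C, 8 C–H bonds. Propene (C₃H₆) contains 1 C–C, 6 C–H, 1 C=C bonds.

ΔH ≈ +158 kJ

Bonds broken (reactants):
  C–C: 2 × 355 = 710
  C–H: 8 × 429 = 3432
  Σ(broken) = 4142 kJ
Bonds formed (products):
  C–C: 1 × 355 = 355
  C–H: 6 × 429 = 2574
  C=C: 1 × 626 = 626
  H–H: 1 × 429 = 429
  Σ(formed) = 3984 kJ
ΔH = Σ(broken) − Σ(formed) = 4142 − 3984 = +158 kJ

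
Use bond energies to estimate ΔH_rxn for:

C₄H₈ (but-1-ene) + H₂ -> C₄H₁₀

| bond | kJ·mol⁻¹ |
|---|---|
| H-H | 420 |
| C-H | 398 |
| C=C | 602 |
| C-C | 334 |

Bonds broken (reactants):
  C-C: 2 × 334 = 668
  C-H: 8 × 398 = 3184
  C=C: 1 × 602 = 602
  H-H: 1 × 420 = 420
  Σ(broken) = 4874 kJ
Bonds formed (products):
  C-C: 3 × 334 = 1002
  C-H: 10 × 398 = 3980
  Σ(formed) = 4982 kJ
ΔH = Σ(broken) − Σ(formed) = 4874 − 4982 = −108 kJ

ΔH ≈ −108 kJ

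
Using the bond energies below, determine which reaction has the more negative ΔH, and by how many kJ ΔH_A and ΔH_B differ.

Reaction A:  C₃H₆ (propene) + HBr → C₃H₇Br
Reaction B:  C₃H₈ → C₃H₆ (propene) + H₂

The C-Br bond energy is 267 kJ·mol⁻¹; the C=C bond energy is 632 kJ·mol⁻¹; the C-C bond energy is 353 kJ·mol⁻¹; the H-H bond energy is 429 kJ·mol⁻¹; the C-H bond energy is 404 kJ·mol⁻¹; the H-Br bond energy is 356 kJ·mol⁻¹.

Reaction A:
  Bonds broken (reactants):
    C-C: 1 × 353 = 353
    C-H: 6 × 404 = 2424
    C=C: 1 × 632 = 632
    H-Br: 1 × 356 = 356
    Σ(broken) = 3765 kJ
  Bonds formed (products):
    C-Br: 1 × 267 = 267
    C-C: 2 × 353 = 706
    C-H: 7 × 404 = 2828
    Σ(formed) = 3801 kJ
  ΔH_A = 3765 − 3801 = −36 kJ
Reaction B:
  Bonds broken (reactants):
    C-C: 2 × 353 = 706
    C-H: 8 × 404 = 3232
    Σ(broken) = 3938 kJ
  Bonds formed (products):
    C-C: 1 × 353 = 353
    C-H: 6 × 404 = 2424
    C=C: 1 × 632 = 632
    H-H: 1 × 429 = 429
    Σ(formed) = 3838 kJ
  ΔH_B = 3938 − 3838 = +100 kJ
ΔH_A − ΔH_B = −136 kJ, so reaction A has the more negative ΔH; |ΔH_A − ΔH_B| = 136 kJ.

Reaction A, by 136 kJ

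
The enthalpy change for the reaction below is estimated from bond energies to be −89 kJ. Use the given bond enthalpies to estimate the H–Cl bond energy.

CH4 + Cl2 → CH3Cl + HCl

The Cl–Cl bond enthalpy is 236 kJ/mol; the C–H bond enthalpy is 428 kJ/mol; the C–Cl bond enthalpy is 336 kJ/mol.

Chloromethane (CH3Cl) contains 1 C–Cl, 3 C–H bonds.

D(H–Cl) ≈ 417 kJ/mol

Let D be the H–Cl bond energy.
Σ(broken) = 4×428 + 1×236 = 1948
Σ(formed) = 1×336 + 3×428 + 1×D = 1620 + D
ΔH = Σ(broken) − Σ(formed) = (1948) − (1620 + D) = +328 − D
Setting this equal to −89 kJ gives D = 417 kJ/mol.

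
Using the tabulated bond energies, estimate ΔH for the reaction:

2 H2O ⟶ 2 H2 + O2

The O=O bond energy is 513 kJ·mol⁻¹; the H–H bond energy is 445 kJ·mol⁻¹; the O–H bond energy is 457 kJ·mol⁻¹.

ΔH ≈ +425 kJ

Bonds broken (reactants):
  O–H: 4 × 457 = 1828
  Σ(broken) = 1828 kJ
Bonds formed (products):
  H–H: 2 × 445 = 890
  O=O: 1 × 513 = 513
  Σ(formed) = 1403 kJ
ΔH = Σ(broken) − Σ(formed) = 1828 − 1403 = +425 kJ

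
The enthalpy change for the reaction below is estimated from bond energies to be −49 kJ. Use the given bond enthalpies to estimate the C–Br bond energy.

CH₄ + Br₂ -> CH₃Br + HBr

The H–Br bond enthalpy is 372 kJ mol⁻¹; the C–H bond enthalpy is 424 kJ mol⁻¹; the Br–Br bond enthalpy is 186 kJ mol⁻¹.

D(C–Br) ≈ 287 kJ/mol

Let D be the C–Br bond energy.
Σ(broken) = 1×186 + 4×424 = 1882
Σ(formed) = 1×D + 3×424 + 1×372 = 1644 + D
ΔH = Σ(broken) − Σ(formed) = (1882) − (1644 + D) = +238 − D
Setting this equal to −49 kJ gives D = 287 kJ/mol.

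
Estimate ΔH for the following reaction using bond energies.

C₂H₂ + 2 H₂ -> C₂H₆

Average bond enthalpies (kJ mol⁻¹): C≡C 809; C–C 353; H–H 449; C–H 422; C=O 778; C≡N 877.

Bonds broken (reactants):
  C≡C: 1 × 809 = 809
  C–H: 2 × 422 = 844
  H–H: 2 × 449 = 898
  Σ(broken) = 2551 kJ
Bonds formed (products):
  C–C: 1 × 353 = 353
  C–H: 6 × 422 = 2532
  Σ(formed) = 2885 kJ
ΔH = Σ(broken) − Σ(formed) = 2551 − 2885 = −334 kJ

ΔH ≈ −334 kJ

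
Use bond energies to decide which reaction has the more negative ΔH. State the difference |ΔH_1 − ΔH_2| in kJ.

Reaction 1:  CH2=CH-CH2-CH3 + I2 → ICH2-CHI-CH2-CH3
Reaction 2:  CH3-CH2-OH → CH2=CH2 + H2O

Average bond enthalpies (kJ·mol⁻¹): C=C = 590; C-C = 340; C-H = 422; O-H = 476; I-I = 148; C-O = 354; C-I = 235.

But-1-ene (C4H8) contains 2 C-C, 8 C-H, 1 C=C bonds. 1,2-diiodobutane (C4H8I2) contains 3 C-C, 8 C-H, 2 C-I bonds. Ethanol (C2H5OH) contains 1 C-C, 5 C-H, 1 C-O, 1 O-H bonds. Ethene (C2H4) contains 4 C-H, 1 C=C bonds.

Reaction 1, by 122 kJ

Reaction 1:
  Bonds broken (reactants):
    C-C: 2 × 340 = 680
    C-H: 8 × 422 = 3376
    C=C: 1 × 590 = 590
    I-I: 1 × 148 = 148
    Σ(broken) = 4794 kJ
  Bonds formed (products):
    C-C: 3 × 340 = 1020
    C-H: 8 × 422 = 3376
    C-I: 2 × 235 = 470
    Σ(formed) = 4866 kJ
  ΔH_1 = 4794 − 4866 = −72 kJ
Reaction 2:
  Bonds broken (reactants):
    C-C: 1 × 340 = 340
    C-H: 5 × 422 = 2110
    C-O: 1 × 354 = 354
    O-H: 1 × 476 = 476
    Σ(broken) = 3280 kJ
  Bonds formed (products):
    C-H: 4 × 422 = 1688
    C=C: 1 × 590 = 590
    O-H: 2 × 476 = 952
    Σ(formed) = 3230 kJ
  ΔH_2 = 3280 − 3230 = +50 kJ
ΔH_1 − ΔH_2 = −122 kJ, so reaction 1 has the more negative ΔH; |ΔH_1 − ΔH_2| = 122 kJ.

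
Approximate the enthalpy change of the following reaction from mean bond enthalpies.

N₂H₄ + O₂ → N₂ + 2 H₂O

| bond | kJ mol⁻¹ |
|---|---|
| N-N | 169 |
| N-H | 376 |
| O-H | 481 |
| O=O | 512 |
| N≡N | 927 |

ΔH ≈ −666 kJ

Bonds broken (reactants):
  N-H: 4 × 376 = 1504
  N-N: 1 × 169 = 169
  O=O: 1 × 512 = 512
  Σ(broken) = 2185 kJ
Bonds formed (products):
  N≡N: 1 × 927 = 927
  O-H: 4 × 481 = 1924
  Σ(formed) = 2851 kJ
ΔH = Σ(broken) − Σ(formed) = 2185 − 2851 = −666 kJ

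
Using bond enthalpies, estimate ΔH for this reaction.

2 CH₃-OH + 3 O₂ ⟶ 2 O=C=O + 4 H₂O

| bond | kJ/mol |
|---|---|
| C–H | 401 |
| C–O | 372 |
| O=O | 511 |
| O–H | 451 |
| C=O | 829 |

ΔH ≈ −1339 kJ

Bonds broken (reactants):
  C–H: 6 × 401 = 2406
  C–O: 2 × 372 = 744
  O–H: 2 × 451 = 902
  O=O: 3 × 511 = 1533
  Σ(broken) = 5585 kJ
Bonds formed (products):
  C=O: 4 × 829 = 3316
  O–H: 8 × 451 = 3608
  Σ(formed) = 6924 kJ
ΔH = Σ(broken) − Σ(formed) = 5585 − 6924 = −1339 kJ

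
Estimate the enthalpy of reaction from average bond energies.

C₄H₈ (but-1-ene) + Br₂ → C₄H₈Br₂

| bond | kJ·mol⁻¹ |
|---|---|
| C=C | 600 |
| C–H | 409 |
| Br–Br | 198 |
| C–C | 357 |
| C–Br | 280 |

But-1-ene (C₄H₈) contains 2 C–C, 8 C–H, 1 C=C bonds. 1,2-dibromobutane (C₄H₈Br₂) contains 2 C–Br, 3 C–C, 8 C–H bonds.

ΔH ≈ −119 kJ

Bonds broken (reactants):
  Br–Br: 1 × 198 = 198
  C–C: 2 × 357 = 714
  C–H: 8 × 409 = 3272
  C=C: 1 × 600 = 600
  Σ(broken) = 4784 kJ
Bonds formed (products):
  C–Br: 2 × 280 = 560
  C–C: 3 × 357 = 1071
  C–H: 8 × 409 = 3272
  Σ(formed) = 4903 kJ
ΔH = Σ(broken) − Σ(formed) = 4784 − 4903 = −119 kJ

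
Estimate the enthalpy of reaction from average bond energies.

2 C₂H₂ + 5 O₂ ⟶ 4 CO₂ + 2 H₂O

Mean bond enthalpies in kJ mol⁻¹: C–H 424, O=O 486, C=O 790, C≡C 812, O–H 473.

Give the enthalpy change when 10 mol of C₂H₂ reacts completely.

Bonds broken (reactants):
  C≡C: 2 × 812 = 1624
  C–H: 4 × 424 = 1696
  O=O: 5 × 486 = 2430
  Σ(broken) = 5750 kJ
Bonds formed (products):
  C=O: 8 × 790 = 6320
  O–H: 4 × 473 = 1892
  Σ(formed) = 8212 kJ
ΔH = Σ(broken) − Σ(formed) = 5750 − 8212 = −2462 kJ
For 5× the reaction as written: 5 × (−2462) = −12310 kJ

ΔH = −12310 kJ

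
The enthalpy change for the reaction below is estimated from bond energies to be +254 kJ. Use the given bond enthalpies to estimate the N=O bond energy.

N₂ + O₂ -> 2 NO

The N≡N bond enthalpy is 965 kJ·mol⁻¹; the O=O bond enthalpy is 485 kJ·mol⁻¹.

Let D be the N=O bond energy.
Σ(broken) = 1×965 + 1×485 = 1450
Σ(formed) = 2×D = 2D
ΔH = Σ(broken) − Σ(formed) = (1450) − (2D) = +1450 − 2D
Setting this equal to +254 kJ gives 2D = 1196, so D = 598 kJ/mol.

D(N=O) ≈ 598 kJ/mol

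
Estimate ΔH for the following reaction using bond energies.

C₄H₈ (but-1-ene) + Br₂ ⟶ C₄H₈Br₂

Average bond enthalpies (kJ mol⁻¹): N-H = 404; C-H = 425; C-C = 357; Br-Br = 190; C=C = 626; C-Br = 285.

Bonds broken (reactants):
  Br-Br: 1 × 190 = 190
  C-C: 2 × 357 = 714
  C-H: 8 × 425 = 3400
  C=C: 1 × 626 = 626
  Σ(broken) = 4930 kJ
Bonds formed (products):
  C-Br: 2 × 285 = 570
  C-C: 3 × 357 = 1071
  C-H: 8 × 425 = 3400
  Σ(formed) = 5041 kJ
ΔH = Σ(broken) − Σ(formed) = 4930 − 5041 = −111 kJ

ΔH ≈ −111 kJ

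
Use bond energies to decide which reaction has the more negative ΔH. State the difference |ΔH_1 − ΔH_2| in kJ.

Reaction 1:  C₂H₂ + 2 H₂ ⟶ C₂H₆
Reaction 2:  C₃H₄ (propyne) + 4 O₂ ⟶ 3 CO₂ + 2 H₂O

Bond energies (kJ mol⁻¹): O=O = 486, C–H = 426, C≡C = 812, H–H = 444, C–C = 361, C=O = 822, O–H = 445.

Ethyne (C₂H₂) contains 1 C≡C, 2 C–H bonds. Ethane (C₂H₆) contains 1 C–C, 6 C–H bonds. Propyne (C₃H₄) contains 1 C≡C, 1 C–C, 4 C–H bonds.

Reaction 1:
  Bonds broken (reactants):
    C≡C: 1 × 812 = 812
    C–H: 2 × 426 = 852
    H–H: 2 × 444 = 888
    Σ(broken) = 2552 kJ
  Bonds formed (products):
    C–C: 1 × 361 = 361
    C–H: 6 × 426 = 2556
    Σ(formed) = 2917 kJ
  ΔH_1 = 2552 − 2917 = −365 kJ
Reaction 2:
  Bonds broken (reactants):
    C≡C: 1 × 812 = 812
    C–C: 1 × 361 = 361
    C–H: 4 × 426 = 1704
    O=O: 4 × 486 = 1944
    Σ(broken) = 4821 kJ
  Bonds formed (products):
    C=O: 6 × 822 = 4932
    O–H: 4 × 445 = 1780
    Σ(formed) = 6712 kJ
  ΔH_2 = 4821 − 6712 = −1891 kJ
ΔH_1 − ΔH_2 = +1526 kJ, so reaction 2 has the more negative ΔH; |ΔH_1 − ΔH_2| = 1526 kJ.

Reaction 2, by 1526 kJ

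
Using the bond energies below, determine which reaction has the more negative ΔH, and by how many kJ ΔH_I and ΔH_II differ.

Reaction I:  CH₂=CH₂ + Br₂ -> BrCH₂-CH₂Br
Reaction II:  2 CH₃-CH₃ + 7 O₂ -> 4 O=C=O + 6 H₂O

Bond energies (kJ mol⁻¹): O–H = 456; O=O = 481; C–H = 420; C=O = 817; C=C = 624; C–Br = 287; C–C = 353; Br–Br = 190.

Reaction I:
  Bonds broken (reactants):
    Br–Br: 1 × 190 = 190
    C–H: 4 × 420 = 1680
    C=C: 1 × 624 = 624
    Σ(broken) = 2494 kJ
  Bonds formed (products):
    C–Br: 2 × 287 = 574
    C–C: 1 × 353 = 353
    C–H: 4 × 420 = 1680
    Σ(formed) = 2607 kJ
  ΔH_I = 2494 − 2607 = −113 kJ
Reaction II:
  Bonds broken (reactants):
    C–C: 2 × 353 = 706
    C–H: 12 × 420 = 5040
    O=O: 7 × 481 = 3367
    Σ(broken) = 9113 kJ
  Bonds formed (products):
    C=O: 8 × 817 = 6536
    O–H: 12 × 456 = 5472
    Σ(formed) = 12008 kJ
  ΔH_II = 9113 − 12008 = −2895 kJ
ΔH_I − ΔH_II = +2782 kJ, so reaction II has the more negative ΔH; |ΔH_I − ΔH_II| = 2782 kJ.

Reaction II, by 2782 kJ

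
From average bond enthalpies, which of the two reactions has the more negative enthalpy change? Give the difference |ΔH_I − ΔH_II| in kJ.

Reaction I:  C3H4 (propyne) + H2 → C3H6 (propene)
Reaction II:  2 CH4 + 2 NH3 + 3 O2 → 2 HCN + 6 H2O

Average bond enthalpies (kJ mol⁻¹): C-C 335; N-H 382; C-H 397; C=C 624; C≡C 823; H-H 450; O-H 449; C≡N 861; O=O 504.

Reaction I:
  Bonds broken (reactants):
    C≡C: 1 × 823 = 823
    C-C: 1 × 335 = 335
    C-H: 4 × 397 = 1588
    H-H: 1 × 450 = 450
    Σ(broken) = 3196 kJ
  Bonds formed (products):
    C-C: 1 × 335 = 335
    C-H: 6 × 397 = 2382
    C=C: 1 × 624 = 624
    Σ(formed) = 3341 kJ
  ΔH_I = 3196 − 3341 = −145 kJ
Reaction II:
  Bonds broken (reactants):
    C-H: 8 × 397 = 3176
    N-H: 6 × 382 = 2292
    O=O: 3 × 504 = 1512
    Σ(broken) = 6980 kJ
  Bonds formed (products):
    C≡N: 2 × 861 = 1722
    C-H: 2 × 397 = 794
    O-H: 12 × 449 = 5388
    Σ(formed) = 7904 kJ
  ΔH_II = 6980 − 7904 = −924 kJ
ΔH_I − ΔH_II = +779 kJ, so reaction II has the more negative ΔH; |ΔH_I − ΔH_II| = 779 kJ.

Reaction II, by 779 kJ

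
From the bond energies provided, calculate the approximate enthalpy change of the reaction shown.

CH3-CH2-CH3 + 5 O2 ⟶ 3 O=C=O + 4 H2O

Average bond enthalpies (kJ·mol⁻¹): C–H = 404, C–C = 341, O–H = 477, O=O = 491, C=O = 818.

Bonds broken (reactants):
  C–C: 2 × 341 = 682
  C–H: 8 × 404 = 3232
  O=O: 5 × 491 = 2455
  Σ(broken) = 6369 kJ
Bonds formed (products):
  C=O: 6 × 818 = 4908
  O–H: 8 × 477 = 3816
  Σ(formed) = 8724 kJ
ΔH = Σ(broken) − Σ(formed) = 6369 − 8724 = −2355 kJ

ΔH ≈ −2355 kJ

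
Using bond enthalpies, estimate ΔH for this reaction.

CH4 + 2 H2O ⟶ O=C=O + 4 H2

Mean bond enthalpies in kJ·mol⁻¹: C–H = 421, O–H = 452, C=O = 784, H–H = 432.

ΔH ≈ +196 kJ

Bonds broken (reactants):
  C–H: 4 × 421 = 1684
  O–H: 4 × 452 = 1808
  Σ(broken) = 3492 kJ
Bonds formed (products):
  C=O: 2 × 784 = 1568
  H–H: 4 × 432 = 1728
  Σ(formed) = 3296 kJ
ΔH = Σ(broken) − Σ(formed) = 3492 − 3296 = +196 kJ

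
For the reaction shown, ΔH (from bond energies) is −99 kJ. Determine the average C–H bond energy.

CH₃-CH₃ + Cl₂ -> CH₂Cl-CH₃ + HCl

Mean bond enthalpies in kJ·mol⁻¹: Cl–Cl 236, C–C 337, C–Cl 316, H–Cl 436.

Let D be the C–H bond energy.
Σ(broken) = 1×337 + 6×D + 1×236 = 573 + 6D
Σ(formed) = 1×337 + 1×316 + 5×D + 1×436 = 1089 + 5D
ΔH = Σ(broken) − Σ(formed) = (573 + 6D) − (1089 + 5D) = −516 + D
Setting this equal to −99 kJ gives D = 417 kJ/mol.

D(C–H) ≈ 417 kJ/mol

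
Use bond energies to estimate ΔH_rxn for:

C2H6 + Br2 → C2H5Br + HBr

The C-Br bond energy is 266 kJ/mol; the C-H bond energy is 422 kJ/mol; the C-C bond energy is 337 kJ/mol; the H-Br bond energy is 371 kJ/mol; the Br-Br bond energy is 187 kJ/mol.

Bonds broken (reactants):
  Br-Br: 1 × 187 = 187
  C-C: 1 × 337 = 337
  C-H: 6 × 422 = 2532
  Σ(broken) = 3056 kJ
Bonds formed (products):
  C-Br: 1 × 266 = 266
  C-C: 1 × 337 = 337
  C-H: 5 × 422 = 2110
  H-Br: 1 × 371 = 371
  Σ(formed) = 3084 kJ
ΔH = Σ(broken) − Σ(formed) = 3056 − 3084 = −28 kJ

ΔH ≈ −28 kJ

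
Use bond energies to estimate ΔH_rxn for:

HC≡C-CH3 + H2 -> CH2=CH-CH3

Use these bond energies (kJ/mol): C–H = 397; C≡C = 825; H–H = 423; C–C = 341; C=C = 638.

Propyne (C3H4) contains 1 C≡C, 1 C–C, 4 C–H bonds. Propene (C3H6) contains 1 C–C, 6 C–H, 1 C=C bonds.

ΔH ≈ −184 kJ

Bonds broken (reactants):
  C≡C: 1 × 825 = 825
  C–C: 1 × 341 = 341
  C–H: 4 × 397 = 1588
  H–H: 1 × 423 = 423
  Σ(broken) = 3177 kJ
Bonds formed (products):
  C–C: 1 × 341 = 341
  C–H: 6 × 397 = 2382
  C=C: 1 × 638 = 638
  Σ(formed) = 3361 kJ
ΔH = Σ(broken) − Σ(formed) = 3177 − 3361 = −184 kJ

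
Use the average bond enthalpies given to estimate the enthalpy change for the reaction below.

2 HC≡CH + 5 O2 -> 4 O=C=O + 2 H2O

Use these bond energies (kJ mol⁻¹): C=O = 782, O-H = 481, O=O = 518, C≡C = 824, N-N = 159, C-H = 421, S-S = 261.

ΔH ≈ −2258 kJ

Bonds broken (reactants):
  C≡C: 2 × 824 = 1648
  C-H: 4 × 421 = 1684
  O=O: 5 × 518 = 2590
  Σ(broken) = 5922 kJ
Bonds formed (products):
  C=O: 8 × 782 = 6256
  O-H: 4 × 481 = 1924
  Σ(formed) = 8180 kJ
ΔH = Σ(broken) − Σ(formed) = 5922 − 8180 = −2258 kJ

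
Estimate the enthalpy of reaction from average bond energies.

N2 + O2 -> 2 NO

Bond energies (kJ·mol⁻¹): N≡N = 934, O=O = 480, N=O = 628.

ΔH ≈ +158 kJ

Bonds broken (reactants):
  N≡N: 1 × 934 = 934
  O=O: 1 × 480 = 480
  Σ(broken) = 1414 kJ
Bonds formed (products):
  N=O: 2 × 628 = 1256
  Σ(formed) = 1256 kJ
ΔH = Σ(broken) − Σ(formed) = 1414 − 1256 = +158 kJ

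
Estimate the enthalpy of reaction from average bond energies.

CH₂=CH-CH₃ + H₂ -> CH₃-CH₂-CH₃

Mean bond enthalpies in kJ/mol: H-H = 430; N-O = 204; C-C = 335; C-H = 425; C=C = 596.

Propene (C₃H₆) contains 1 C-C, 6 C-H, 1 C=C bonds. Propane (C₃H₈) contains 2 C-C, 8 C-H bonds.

ΔH ≈ −159 kJ

Bonds broken (reactants):
  C-C: 1 × 335 = 335
  C-H: 6 × 425 = 2550
  C=C: 1 × 596 = 596
  H-H: 1 × 430 = 430
  Σ(broken) = 3911 kJ
Bonds formed (products):
  C-C: 2 × 335 = 670
  C-H: 8 × 425 = 3400
  Σ(formed) = 4070 kJ
ΔH = Σ(broken) − Σ(formed) = 3911 − 4070 = −159 kJ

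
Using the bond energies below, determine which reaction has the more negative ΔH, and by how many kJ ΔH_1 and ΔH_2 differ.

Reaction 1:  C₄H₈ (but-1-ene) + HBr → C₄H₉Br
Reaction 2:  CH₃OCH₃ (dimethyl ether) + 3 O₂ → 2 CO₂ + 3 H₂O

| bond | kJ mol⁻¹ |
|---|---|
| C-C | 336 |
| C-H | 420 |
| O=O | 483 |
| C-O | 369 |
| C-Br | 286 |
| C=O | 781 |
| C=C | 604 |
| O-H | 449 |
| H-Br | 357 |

Reaction 1:
  Bonds broken (reactants):
    C-C: 2 × 336 = 672
    C-H: 8 × 420 = 3360
    C=C: 1 × 604 = 604
    H-Br: 1 × 357 = 357
    Σ(broken) = 4993 kJ
  Bonds formed (products):
    C-Br: 1 × 286 = 286
    C-C: 3 × 336 = 1008
    C-H: 9 × 420 = 3780
    Σ(formed) = 5074 kJ
  ΔH_1 = 4993 − 5074 = −81 kJ
Reaction 2:
  Bonds broken (reactants):
    C-H: 6 × 420 = 2520
    C-O: 2 × 369 = 738
    O=O: 3 × 483 = 1449
    Σ(broken) = 4707 kJ
  Bonds formed (products):
    C=O: 4 × 781 = 3124
    O-H: 6 × 449 = 2694
    Σ(formed) = 5818 kJ
  ΔH_2 = 4707 − 5818 = −1111 kJ
ΔH_1 − ΔH_2 = +1030 kJ, so reaction 2 has the more negative ΔH; |ΔH_1 − ΔH_2| = 1030 kJ.

Reaction 2, by 1030 kJ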